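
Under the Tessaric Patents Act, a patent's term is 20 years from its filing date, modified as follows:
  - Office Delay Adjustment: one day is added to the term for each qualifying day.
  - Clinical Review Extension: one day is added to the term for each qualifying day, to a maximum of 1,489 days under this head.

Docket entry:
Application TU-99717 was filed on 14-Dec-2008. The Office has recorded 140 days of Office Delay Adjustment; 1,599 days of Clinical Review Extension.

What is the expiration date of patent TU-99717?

May 31, 2033

Base term: filing date + 20 years → 14 December 2028.
Office Delay Adjustment: +140 days → 3 May 2029.
Clinical Review Extension: 1599 days claimed exceeds the 1489-day cap, so +1489 days → 31 May 2033.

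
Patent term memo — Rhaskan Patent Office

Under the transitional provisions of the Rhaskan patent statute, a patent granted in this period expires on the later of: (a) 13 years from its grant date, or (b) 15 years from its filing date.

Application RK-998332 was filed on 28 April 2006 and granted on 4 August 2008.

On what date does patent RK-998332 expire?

2021-08-04

(a) grant + 13 years → 4 August 2021.
(b) filing + 15 years → 28 April 2021.
Later of the two: 4 August 2021.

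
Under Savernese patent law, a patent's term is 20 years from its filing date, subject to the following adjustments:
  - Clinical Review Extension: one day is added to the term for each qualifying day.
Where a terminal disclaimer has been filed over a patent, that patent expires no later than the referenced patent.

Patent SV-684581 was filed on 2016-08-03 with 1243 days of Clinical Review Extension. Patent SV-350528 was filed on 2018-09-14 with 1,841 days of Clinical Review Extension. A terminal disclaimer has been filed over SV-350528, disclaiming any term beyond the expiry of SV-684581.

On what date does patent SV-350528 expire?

Natural term of SV-350528:
  Base: filing + 20 years → 14 September 2038.
  Clinical Review Extension: +1841 days → 29 September 2043.
Expiry of referenced patent SV-684581:
  Base: filing + 20 years → 3 August 2036.
  Clinical Review Extension: +1243 days → 29 December 2039.
Terminal disclaimer: SV-350528 expires on the earlier of 29 September 2043 and 29 December 2039.

2039-12-29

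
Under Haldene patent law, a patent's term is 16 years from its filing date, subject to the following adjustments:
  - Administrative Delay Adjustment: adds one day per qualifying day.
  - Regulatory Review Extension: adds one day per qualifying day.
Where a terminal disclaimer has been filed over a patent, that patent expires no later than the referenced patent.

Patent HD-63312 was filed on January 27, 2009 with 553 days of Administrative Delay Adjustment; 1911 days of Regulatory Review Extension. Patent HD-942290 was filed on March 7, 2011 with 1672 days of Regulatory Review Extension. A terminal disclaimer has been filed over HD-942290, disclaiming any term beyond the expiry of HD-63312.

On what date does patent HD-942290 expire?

Natural term of HD-942290:
  Base: filing + 16 years → 7 March 2027.
  Regulatory Review Extension: +1672 days → 4 October 2031.
Expiry of referenced patent HD-63312:
  Base: filing + 16 years → 27 January 2025.
  Administrative Delay Adjustment: +553 days → 3 August 2026.
  Regulatory Review Extension: +1911 days → 27 October 2031.
Terminal disclaimer: HD-942290 expires on the earlier of 4 October 2031 and 27 October 2031.

2031-10-04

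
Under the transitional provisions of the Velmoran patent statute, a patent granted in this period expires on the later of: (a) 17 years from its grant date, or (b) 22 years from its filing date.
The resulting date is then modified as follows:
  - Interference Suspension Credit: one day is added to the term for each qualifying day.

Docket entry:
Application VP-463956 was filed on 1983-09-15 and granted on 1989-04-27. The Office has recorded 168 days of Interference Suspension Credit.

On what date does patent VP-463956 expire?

2006-10-12

(a) grant + 17 years → 27 April 2006.
(b) filing + 22 years → 15 September 2005.
Later of the two: 27 April 2006.
Interference Suspension Credit: +168 days → 12 October 2006.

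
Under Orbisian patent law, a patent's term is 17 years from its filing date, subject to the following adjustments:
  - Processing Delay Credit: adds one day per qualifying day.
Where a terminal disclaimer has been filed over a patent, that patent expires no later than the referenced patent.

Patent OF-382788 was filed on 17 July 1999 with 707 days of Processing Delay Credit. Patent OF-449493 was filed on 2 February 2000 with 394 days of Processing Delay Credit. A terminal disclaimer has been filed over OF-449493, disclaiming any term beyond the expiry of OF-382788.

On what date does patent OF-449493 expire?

March 3, 2018

Natural term of OF-449493:
  Base: filing + 17 years → 2 February 2017.
  Processing Delay Credit: +394 days → 3 March 2018.
Expiry of referenced patent OF-382788:
  Base: filing + 17 years → 17 July 2016.
  Processing Delay Credit: +707 days → 24 June 2018.
Terminal disclaimer: OF-449493 expires on the earlier of 3 March 2018 and 24 June 2018.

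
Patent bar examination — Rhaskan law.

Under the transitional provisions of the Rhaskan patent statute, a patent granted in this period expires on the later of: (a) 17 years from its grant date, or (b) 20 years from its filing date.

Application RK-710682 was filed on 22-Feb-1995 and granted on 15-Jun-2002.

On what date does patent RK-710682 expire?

(a) grant + 17 years → 15 June 2019.
(b) filing + 20 years → 22 February 2015.
Later of the two: 15 June 2019.

June 15, 2019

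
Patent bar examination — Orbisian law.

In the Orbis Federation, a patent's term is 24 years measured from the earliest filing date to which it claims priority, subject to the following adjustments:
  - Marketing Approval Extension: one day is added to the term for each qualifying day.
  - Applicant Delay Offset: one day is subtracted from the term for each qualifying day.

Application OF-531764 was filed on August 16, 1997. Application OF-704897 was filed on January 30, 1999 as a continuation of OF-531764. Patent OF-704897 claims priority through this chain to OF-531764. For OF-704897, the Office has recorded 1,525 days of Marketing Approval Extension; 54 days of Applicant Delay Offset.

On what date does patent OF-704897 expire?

Earliest priority filing: 16 August 1997.
Base term: 16 August 1997 + 24 years → 16 August 2021.
Marketing Approval Extension: +1525 days → 19 October 2025.
Applicant Delay Offset: −54 days → 26 August 2025.

August 26, 2025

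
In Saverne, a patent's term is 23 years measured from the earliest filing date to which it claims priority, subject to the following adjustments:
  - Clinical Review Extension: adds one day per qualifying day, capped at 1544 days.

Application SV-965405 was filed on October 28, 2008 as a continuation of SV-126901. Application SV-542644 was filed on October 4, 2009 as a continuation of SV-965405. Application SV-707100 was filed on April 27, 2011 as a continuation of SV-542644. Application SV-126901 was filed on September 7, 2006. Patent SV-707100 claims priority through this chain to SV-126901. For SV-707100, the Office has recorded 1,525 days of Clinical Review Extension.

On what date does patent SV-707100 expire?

November 10, 2033

Earliest priority filing: 7 September 2006.
Base term: 7 September 2006 + 23 years → 7 September 2029.
Clinical Review Extension: 1525 days (within the 1544-day cap) → +1525 days → 10 November 2033.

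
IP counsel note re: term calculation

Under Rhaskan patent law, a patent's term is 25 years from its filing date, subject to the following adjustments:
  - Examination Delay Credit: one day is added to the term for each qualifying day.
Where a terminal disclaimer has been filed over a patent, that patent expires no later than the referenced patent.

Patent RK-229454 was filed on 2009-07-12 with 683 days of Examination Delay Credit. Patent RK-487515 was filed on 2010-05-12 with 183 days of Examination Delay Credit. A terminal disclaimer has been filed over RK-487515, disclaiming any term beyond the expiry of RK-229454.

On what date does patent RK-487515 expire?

2035-11-11

Natural term of RK-487515:
  Base: filing + 25 years → 12 May 2035.
  Examination Delay Credit: +183 days → 11 November 2035.
Expiry of referenced patent RK-229454:
  Base: filing + 25 years → 12 July 2034.
  Examination Delay Credit: +683 days → 25 May 2036.
Terminal disclaimer: RK-487515 expires on the earlier of 11 November 2035 and 25 May 2036.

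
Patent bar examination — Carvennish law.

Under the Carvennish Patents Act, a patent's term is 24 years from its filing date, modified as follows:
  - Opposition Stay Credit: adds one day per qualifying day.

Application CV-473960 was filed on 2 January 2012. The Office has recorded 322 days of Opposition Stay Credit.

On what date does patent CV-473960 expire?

2036-11-19

Base term: filing date + 24 years → 2 January 2036.
Opposition Stay Credit: +322 days → 19 November 2036.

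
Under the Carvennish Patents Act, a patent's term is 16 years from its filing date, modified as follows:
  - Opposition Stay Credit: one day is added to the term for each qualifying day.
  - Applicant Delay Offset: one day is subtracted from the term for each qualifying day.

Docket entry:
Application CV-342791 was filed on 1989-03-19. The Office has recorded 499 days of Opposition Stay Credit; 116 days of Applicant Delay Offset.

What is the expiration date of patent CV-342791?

Base term: filing date + 16 years → 19 March 2005.
Opposition Stay Credit: +499 days → 31 July 2006.
Applicant Delay Offset: −116 days → 6 April 2006.

April 6, 2006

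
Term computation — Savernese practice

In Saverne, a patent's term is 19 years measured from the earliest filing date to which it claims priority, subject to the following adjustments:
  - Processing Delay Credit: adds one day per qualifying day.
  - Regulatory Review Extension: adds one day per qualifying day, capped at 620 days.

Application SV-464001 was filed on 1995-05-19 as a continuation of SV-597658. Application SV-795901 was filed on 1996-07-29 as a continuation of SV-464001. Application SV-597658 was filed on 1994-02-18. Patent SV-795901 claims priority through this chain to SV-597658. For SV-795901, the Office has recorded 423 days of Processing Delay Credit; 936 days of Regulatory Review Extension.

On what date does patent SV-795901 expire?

December 28, 2015

Earliest priority filing: 18 February 1994.
Base term: 18 February 1994 + 19 years → 18 February 2013.
Processing Delay Credit: +423 days → 17 April 2014.
Regulatory Review Extension: 936 days claimed exceeds the 620-day cap, so +620 days → 28 December 2015.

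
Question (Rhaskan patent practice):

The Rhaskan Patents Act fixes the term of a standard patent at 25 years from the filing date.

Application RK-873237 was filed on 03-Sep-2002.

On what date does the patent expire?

September 3, 2027

Filing date + 25 years → 3 September 2027.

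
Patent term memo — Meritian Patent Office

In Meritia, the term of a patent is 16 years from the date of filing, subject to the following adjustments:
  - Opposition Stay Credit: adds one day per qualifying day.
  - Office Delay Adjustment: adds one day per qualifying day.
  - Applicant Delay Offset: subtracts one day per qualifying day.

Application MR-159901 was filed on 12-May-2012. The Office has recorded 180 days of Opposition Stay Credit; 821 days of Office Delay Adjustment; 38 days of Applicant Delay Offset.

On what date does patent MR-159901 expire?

Base term: filing date + 16 years → 12 May 2028.
Opposition Stay Credit: +180 days → 8 November 2028.
Office Delay Adjustment: +821 days → 7 February 2031.
Applicant Delay Offset: −38 days → 31 December 2030.

December 31, 2030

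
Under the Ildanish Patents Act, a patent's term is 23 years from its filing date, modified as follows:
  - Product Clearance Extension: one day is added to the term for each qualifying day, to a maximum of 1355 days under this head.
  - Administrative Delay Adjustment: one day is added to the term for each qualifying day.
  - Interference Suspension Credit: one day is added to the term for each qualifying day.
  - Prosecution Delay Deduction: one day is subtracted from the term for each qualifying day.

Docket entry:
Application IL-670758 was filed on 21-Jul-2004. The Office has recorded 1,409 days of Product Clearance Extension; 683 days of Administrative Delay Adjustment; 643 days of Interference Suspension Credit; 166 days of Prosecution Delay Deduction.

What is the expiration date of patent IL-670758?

Base term: filing date + 23 years → 21 July 2027.
Product Clearance Extension: 1409 days claimed exceeds the 1355-day cap, so +1355 days → 6 April 2031.
Administrative Delay Adjustment: +683 days → 17 February 2033.
Interference Suspension Credit: +643 days → 22 November 2034.
Prosecution Delay Deduction: −166 days → 9 June 2034.

June 9, 2034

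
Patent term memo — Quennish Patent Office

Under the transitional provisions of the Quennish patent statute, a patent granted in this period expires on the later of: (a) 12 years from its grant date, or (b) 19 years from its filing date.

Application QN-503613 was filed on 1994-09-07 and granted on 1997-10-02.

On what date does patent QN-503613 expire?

(a) grant + 12 years → 2 October 2009.
(b) filing + 19 years → 7 September 2013.
Later of the two: 7 September 2013.

2013-09-07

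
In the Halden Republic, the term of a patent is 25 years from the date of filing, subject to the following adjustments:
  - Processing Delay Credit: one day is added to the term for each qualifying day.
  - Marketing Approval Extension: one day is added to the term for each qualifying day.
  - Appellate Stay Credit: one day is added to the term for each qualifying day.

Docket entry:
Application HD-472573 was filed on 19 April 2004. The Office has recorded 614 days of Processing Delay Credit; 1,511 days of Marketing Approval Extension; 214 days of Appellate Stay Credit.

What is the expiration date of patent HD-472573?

2035-09-14

Base term: filing date + 25 years → 19 April 2029.
Processing Delay Credit: +614 days → 24 December 2030.
Marketing Approval Extension: +1511 days → 12 February 2035.
Appellate Stay Credit: +214 days → 14 September 2035.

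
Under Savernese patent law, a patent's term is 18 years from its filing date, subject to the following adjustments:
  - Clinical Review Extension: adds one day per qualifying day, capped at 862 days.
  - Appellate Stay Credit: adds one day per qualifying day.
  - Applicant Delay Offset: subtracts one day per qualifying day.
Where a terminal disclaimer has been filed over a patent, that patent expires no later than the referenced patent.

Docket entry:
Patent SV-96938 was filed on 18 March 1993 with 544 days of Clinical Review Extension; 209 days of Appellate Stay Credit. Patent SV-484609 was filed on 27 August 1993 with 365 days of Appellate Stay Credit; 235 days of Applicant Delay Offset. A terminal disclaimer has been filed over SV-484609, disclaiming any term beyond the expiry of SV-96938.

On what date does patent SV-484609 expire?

2012-01-04

Natural term of SV-484609:
  Base: filing + 18 years → 27 August 2011.
  Appellate Stay Credit: +365 days → 26 August 2012.
  Applicant Delay Offset: −235 days → 4 January 2012.
Expiry of referenced patent SV-96938:
  Base: filing + 18 years → 18 March 2011.
  Clinical Review Extension: 544 days (within the 862-day cap) → +544 days → 12 September 2012.
  Appellate Stay Credit: +209 days → 9 April 2013.
Terminal disclaimer: SV-484609 expires on the earlier of 4 January 2012 and 9 April 2013.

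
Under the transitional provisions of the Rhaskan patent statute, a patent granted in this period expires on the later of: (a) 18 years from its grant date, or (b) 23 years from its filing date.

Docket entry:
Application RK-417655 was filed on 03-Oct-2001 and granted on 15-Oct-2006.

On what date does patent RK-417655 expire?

October 15, 2024

(a) grant + 18 years → 15 October 2024.
(b) filing + 23 years → 3 October 2024.
Later of the two: 15 October 2024.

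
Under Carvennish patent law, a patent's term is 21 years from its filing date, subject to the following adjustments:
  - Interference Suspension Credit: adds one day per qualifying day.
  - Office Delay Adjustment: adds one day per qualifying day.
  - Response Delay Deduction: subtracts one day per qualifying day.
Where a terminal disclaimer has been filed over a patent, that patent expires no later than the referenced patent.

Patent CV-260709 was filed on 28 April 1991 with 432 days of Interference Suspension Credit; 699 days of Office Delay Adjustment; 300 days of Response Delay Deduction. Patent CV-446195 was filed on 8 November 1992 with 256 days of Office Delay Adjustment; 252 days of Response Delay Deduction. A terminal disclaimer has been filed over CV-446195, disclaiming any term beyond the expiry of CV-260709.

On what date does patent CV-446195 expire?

Natural term of CV-446195:
  Base: filing + 21 years → 8 November 2013.
  Office Delay Adjustment: +256 days → 22 July 2014.
  Response Delay Deduction: −252 days → 12 November 2013.
Expiry of referenced patent CV-260709:
  Base: filing + 21 years → 28 April 2012.
  Interference Suspension Credit: +432 days → 4 July 2013.
  Office Delay Adjustment: +699 days → 3 June 2015.
  Response Delay Deduction: −300 days → 7 August 2014.
Terminal disclaimer: CV-446195 expires on the earlier of 12 November 2013 and 7 August 2014.

2013-11-12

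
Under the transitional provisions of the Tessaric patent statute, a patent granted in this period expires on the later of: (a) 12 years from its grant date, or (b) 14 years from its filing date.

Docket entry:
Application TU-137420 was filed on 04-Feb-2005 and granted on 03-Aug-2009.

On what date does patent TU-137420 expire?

(a) grant + 12 years → 3 August 2021.
(b) filing + 14 years → 4 February 2019.
Later of the two: 3 August 2021.

2021-08-03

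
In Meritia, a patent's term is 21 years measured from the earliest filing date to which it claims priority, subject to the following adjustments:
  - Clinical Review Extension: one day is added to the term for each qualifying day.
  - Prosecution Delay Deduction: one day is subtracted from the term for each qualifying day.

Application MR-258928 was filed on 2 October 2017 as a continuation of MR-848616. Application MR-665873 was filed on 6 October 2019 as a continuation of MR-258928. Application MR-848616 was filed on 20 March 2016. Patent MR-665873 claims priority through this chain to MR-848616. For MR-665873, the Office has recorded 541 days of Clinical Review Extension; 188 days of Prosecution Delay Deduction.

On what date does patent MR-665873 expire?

March 8, 2038

Earliest priority filing: 20 March 2016.
Base term: 20 March 2016 + 21 years → 20 March 2037.
Clinical Review Extension: +541 days → 12 September 2038.
Prosecution Delay Deduction: −188 days → 8 March 2038.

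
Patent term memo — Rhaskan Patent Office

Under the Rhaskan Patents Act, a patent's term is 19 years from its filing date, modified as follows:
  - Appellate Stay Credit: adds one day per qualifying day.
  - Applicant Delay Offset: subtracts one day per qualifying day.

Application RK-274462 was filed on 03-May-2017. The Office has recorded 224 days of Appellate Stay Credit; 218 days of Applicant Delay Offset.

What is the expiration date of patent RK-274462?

Base term: filing date + 19 years → 3 May 2036.
Appellate Stay Credit: +224 days → 13 December 2036.
Applicant Delay Offset: −218 days → 9 May 2036.

2036-05-09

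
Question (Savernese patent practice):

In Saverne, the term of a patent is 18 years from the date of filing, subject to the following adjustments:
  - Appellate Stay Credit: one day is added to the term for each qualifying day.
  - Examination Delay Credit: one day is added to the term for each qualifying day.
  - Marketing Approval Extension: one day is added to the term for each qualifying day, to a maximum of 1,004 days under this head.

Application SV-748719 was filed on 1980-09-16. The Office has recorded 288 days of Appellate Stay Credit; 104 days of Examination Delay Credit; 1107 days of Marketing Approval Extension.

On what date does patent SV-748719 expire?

2002-07-13

Base term: filing date + 18 years → 16 September 1998.
Appellate Stay Credit: +288 days → 1 July 1999.
Examination Delay Credit: +104 days → 13 October 1999.
Marketing Approval Extension: 1107 days claimed exceeds the 1004-day cap, so +1004 days → 13 July 2002.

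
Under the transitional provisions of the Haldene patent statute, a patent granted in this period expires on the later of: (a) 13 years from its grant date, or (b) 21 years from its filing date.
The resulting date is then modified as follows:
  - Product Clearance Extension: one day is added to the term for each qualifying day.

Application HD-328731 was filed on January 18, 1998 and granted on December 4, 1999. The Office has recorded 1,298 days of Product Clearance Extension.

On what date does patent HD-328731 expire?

(a) grant + 13 years → 4 December 2012.
(b) filing + 21 years → 18 January 2019.
Later of the two: 18 January 2019.
Product Clearance Extension: +1298 days → 8 August 2022.

August 8, 2022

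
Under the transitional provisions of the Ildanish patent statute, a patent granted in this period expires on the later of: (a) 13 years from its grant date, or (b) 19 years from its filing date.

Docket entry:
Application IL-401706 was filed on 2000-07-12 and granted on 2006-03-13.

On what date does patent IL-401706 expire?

2019-07-12

(a) grant + 13 years → 13 March 2019.
(b) filing + 19 years → 12 July 2019.
Later of the two: 12 July 2019.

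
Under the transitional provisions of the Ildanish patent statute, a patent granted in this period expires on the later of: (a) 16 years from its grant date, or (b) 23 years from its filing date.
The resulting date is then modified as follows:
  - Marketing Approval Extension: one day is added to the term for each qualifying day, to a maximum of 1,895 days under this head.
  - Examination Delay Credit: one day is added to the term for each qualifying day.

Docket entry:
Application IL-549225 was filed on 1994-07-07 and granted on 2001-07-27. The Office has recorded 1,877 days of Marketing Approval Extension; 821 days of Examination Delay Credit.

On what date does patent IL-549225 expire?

(a) grant + 16 years → 27 July 2017.
(b) filing + 23 years → 7 July 2017.
Later of the two: 27 July 2017.
Marketing Approval Extension: 1877 days (within the 1895-day cap) → +1877 days → 16 September 2022.
Examination Delay Credit: +821 days → 15 December 2024.

2024-12-15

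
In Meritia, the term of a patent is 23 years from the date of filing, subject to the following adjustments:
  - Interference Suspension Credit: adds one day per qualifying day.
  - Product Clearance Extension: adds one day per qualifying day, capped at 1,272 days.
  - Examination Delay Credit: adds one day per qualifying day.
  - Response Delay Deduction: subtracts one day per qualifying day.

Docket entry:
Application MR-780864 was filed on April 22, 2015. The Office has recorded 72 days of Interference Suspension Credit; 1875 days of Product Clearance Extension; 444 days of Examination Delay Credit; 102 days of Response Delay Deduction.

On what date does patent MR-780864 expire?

December 3, 2042

Base term: filing date + 23 years → 22 April 2038.
Interference Suspension Credit: +72 days → 3 July 2038.
Product Clearance Extension: 1875 days claimed exceeds the 1272-day cap, so +1272 days → 26 December 2041.
Examination Delay Credit: +444 days → 15 March 2043.
Response Delay Deduction: −102 days → 3 December 2042.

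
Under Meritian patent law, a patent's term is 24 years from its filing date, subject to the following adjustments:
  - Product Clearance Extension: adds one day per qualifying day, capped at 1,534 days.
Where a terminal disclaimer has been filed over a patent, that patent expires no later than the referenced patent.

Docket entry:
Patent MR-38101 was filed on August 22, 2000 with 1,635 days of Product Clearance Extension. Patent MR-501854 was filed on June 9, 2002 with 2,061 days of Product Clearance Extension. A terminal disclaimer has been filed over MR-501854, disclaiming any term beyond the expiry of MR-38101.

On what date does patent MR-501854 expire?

2028-11-03

Natural term of MR-501854:
  Base: filing + 24 years → 9 June 2026.
  Product Clearance Extension: 2061 days claimed exceeds the 1534-day cap, so +1534 days → 21 August 2030.
Expiry of referenced patent MR-38101:
  Base: filing + 24 years → 22 August 2024.
  Product Clearance Extension: 1635 days claimed exceeds the 1534-day cap, so +1534 days → 3 November 2028.
Terminal disclaimer: MR-501854 expires on the earlier of 21 August 2030 and 3 November 2028.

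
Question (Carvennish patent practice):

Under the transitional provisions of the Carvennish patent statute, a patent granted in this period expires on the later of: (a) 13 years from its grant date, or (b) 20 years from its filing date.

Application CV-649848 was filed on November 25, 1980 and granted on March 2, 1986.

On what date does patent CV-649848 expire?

(a) grant + 13 years → 2 March 1999.
(b) filing + 20 years → 25 November 2000.
Later of the two: 25 November 2000.

November 25, 2000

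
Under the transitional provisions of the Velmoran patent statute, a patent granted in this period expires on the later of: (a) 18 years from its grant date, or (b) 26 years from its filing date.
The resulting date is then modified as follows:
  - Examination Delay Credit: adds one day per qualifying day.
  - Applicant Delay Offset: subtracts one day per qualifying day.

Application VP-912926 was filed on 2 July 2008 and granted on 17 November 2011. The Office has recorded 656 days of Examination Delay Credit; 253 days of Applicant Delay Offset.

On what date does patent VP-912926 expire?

(a) grant + 18 years → 17 November 2029.
(b) filing + 26 years → 2 July 2034.
Later of the two: 2 July 2034.
Examination Delay Credit: +656 days → 18 April 2036.
Applicant Delay Offset: −253 days → 9 August 2035.

2035-08-09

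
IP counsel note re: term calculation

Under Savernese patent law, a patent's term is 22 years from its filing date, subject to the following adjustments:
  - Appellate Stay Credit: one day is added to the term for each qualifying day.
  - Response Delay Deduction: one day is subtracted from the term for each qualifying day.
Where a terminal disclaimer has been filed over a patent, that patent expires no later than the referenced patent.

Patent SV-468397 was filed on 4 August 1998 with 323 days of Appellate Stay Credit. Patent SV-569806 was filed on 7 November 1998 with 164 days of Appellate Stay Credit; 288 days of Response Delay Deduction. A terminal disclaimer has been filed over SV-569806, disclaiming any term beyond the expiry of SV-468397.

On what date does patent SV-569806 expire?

Natural term of SV-569806:
  Base: filing + 22 years → 7 November 2020.
  Appellate Stay Credit: +164 days → 20 April 2021.
  Response Delay Deduction: −288 days → 6 July 2020.
Expiry of referenced patent SV-468397:
  Base: filing + 22 years → 4 August 2020.
  Appellate Stay Credit: +323 days → 23 June 2021.
Terminal disclaimer: SV-569806 expires on the earlier of 6 July 2020 and 23 June 2021.

July 6, 2020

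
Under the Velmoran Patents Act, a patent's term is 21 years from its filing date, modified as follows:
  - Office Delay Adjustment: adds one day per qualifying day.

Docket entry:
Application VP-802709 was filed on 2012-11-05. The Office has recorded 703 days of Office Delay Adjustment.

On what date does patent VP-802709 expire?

October 9, 2035

Base term: filing date + 21 years → 5 November 2033.
Office Delay Adjustment: +703 days → 9 October 2035.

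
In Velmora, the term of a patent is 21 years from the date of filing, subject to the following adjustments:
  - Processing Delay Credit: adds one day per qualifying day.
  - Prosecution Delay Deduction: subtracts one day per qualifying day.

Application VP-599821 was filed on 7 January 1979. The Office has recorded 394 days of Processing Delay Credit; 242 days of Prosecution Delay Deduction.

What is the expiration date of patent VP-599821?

June 7, 2000

Base term: filing date + 21 years → 7 January 2000.
Processing Delay Credit: +394 days → 4 February 2001.
Prosecution Delay Deduction: −242 days → 7 June 2000.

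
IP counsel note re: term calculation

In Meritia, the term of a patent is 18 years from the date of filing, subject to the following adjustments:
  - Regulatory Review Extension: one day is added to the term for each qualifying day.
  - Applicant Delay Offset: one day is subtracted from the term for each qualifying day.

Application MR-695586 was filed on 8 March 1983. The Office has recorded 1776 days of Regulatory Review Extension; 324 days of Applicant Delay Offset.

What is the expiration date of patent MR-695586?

2005-02-27

Base term: filing date + 18 years → 8 March 2001.
Regulatory Review Extension: +1776 days → 17 January 2006.
Applicant Delay Offset: −324 days → 27 February 2005.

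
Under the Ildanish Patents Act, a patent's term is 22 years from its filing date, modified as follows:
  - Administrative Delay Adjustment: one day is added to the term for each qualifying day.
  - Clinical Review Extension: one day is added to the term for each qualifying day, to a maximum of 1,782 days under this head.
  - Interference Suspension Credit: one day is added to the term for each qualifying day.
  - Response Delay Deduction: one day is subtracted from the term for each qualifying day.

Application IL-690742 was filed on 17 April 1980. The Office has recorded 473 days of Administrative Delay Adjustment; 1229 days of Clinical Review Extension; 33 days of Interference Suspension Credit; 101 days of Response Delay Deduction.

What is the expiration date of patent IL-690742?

October 7, 2006

Base term: filing date + 22 years → 17 April 2002.
Administrative Delay Adjustment: +473 days → 3 August 2003.
Clinical Review Extension: 1229 days (within the 1782-day cap) → +1229 days → 14 December 2006.
Interference Suspension Credit: +33 days → 16 January 2007.
Response Delay Deduction: −101 days → 7 October 2006.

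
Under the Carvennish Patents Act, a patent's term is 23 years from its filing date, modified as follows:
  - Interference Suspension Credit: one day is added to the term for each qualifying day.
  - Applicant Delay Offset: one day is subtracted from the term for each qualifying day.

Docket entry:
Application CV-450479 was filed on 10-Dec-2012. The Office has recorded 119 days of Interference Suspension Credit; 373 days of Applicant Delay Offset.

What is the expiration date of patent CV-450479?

Base term: filing date + 23 years → 10 December 2035.
Interference Suspension Credit: +119 days → 7 April 2036.
Applicant Delay Offset: −373 days → 31 March 2035.

March 31, 2035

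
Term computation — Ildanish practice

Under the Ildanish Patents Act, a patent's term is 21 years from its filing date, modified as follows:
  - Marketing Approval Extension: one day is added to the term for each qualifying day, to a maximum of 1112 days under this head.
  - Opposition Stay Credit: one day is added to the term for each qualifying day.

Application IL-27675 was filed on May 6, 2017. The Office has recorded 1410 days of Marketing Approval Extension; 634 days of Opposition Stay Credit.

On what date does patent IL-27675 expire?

Base term: filing date + 21 years → 6 May 2038.
Marketing Approval Extension: 1410 days claimed exceeds the 1112-day cap, so +1112 days → 22 May 2041.
Opposition Stay Credit: +634 days → 15 February 2043.

February 15, 2043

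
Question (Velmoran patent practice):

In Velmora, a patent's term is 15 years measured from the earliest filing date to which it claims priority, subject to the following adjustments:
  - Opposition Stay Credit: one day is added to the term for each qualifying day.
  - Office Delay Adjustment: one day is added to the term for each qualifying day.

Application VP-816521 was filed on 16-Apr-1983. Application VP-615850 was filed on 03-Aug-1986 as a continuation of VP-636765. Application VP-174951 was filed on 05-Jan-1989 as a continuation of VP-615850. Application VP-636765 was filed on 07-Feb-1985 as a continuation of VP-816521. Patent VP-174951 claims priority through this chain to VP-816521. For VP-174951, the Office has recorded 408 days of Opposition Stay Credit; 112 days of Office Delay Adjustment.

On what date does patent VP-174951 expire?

1999-09-18

Earliest priority filing: 16 April 1983.
Base term: 16 April 1983 + 15 years → 16 April 1998.
Opposition Stay Credit: +408 days → 29 May 1999.
Office Delay Adjustment: +112 days → 18 September 1999.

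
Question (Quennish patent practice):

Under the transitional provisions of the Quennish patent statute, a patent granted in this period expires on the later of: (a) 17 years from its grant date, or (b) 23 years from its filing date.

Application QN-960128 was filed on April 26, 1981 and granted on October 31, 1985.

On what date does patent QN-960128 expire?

(a) grant + 17 years → 31 October 2002.
(b) filing + 23 years → 26 April 2004.
Later of the two: 26 April 2004.

2004-04-26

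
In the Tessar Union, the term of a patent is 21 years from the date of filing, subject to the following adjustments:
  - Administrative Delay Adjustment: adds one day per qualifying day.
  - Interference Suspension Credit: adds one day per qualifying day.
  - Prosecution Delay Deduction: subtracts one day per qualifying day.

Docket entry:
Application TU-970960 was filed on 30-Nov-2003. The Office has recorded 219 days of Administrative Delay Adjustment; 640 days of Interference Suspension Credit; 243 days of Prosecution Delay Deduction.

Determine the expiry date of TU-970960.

Base term: filing date + 21 years → 30 November 2024.
Administrative Delay Adjustment: +219 days → 7 July 2025.
Interference Suspension Credit: +640 days → 8 April 2027.
Prosecution Delay Deduction: −243 days → 8 August 2026.

2026-08-08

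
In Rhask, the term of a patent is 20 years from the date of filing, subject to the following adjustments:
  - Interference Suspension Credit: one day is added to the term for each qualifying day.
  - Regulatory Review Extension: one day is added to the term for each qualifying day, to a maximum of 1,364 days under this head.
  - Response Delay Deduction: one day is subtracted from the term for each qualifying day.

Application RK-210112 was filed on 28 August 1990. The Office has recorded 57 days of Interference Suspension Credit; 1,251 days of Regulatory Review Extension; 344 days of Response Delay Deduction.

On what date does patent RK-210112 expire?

2013-04-18

Base term: filing date + 20 years → 28 August 2010.
Interference Suspension Credit: +57 days → 24 October 2010.
Regulatory Review Extension: 1251 days (within the 1364-day cap) → +1251 days → 28 March 2014.
Response Delay Deduction: −344 days → 18 April 2013.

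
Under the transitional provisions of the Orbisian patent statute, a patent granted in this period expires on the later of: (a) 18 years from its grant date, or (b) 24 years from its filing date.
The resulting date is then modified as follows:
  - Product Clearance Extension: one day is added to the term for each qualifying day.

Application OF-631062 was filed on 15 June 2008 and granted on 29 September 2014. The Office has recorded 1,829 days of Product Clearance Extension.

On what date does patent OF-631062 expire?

2037-10-02

(a) grant + 18 years → 29 September 2032.
(b) filing + 24 years → 15 June 2032.
Later of the two: 29 September 2032.
Product Clearance Extension: +1829 days → 2 October 2037.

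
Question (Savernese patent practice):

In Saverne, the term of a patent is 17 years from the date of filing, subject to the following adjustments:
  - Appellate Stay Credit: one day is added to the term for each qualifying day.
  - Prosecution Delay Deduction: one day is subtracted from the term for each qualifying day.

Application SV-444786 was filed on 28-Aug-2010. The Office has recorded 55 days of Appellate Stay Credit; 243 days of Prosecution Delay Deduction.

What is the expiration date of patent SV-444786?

Base term: filing date + 17 years → 28 August 2027.
Appellate Stay Credit: +55 days → 22 October 2027.
Prosecution Delay Deduction: −243 days → 21 February 2027.

2027-02-21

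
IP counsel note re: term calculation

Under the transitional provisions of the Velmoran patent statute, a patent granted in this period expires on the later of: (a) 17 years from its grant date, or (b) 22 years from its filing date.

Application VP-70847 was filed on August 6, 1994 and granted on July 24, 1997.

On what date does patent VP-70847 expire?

(a) grant + 17 years → 24 July 2014.
(b) filing + 22 years → 6 August 2016.
Later of the two: 6 August 2016.

August 6, 2016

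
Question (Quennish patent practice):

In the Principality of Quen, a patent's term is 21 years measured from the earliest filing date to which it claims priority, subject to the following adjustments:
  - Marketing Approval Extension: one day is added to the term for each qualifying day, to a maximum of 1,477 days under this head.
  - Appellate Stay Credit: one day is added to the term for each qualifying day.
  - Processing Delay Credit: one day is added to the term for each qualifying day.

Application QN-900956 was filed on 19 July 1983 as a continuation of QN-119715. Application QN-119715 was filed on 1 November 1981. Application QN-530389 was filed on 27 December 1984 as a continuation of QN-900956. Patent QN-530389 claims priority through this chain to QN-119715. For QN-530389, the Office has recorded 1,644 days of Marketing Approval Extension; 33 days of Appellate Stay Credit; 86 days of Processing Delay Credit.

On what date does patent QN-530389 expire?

2007-03-16

Earliest priority filing: 1 November 1981.
Base term: 1 November 1981 + 21 years → 1 November 2002.
Marketing Approval Extension: 1644 days claimed exceeds the 1477-day cap, so +1477 days → 17 November 2006.
Appellate Stay Credit: +33 days → 20 December 2006.
Processing Delay Credit: +86 days → 16 March 2007.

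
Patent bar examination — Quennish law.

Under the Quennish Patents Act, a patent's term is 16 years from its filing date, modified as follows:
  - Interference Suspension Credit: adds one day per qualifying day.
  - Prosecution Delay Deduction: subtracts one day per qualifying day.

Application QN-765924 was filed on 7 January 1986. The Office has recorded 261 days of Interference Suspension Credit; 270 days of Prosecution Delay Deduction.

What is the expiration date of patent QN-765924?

December 29, 2001

Base term: filing date + 16 years → 7 January 2002.
Interference Suspension Credit: +261 days → 25 September 2002.
Prosecution Delay Deduction: −270 days → 29 December 2001.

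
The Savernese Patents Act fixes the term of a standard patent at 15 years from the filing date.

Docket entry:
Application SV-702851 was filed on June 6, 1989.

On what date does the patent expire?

2004-06-06

Filing date + 15 years → 6 June 2004.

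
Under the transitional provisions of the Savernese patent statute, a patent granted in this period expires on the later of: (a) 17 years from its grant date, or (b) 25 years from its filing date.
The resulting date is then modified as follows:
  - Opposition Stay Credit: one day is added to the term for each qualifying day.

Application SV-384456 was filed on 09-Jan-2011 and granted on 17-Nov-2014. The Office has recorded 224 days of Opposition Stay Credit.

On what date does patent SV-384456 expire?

(a) grant + 17 years → 17 November 2031.
(b) filing + 25 years → 9 January 2036.
Later of the two: 9 January 2036.
Opposition Stay Credit: +224 days → 20 August 2036.

August 20, 2036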